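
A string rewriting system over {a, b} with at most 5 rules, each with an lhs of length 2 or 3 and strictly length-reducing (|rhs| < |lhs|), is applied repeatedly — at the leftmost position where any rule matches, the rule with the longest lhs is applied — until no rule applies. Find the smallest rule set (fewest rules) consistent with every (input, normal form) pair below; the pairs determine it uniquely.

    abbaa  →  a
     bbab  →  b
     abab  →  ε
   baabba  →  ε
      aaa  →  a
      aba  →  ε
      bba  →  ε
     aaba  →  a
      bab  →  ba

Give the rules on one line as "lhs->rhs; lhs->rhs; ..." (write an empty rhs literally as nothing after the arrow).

aa->; aab->; ab->a; bba->

  | abbaa => abaa => aaa => a
  | bbab => b
  | abab => aab => ε
  | baabba => bba => ε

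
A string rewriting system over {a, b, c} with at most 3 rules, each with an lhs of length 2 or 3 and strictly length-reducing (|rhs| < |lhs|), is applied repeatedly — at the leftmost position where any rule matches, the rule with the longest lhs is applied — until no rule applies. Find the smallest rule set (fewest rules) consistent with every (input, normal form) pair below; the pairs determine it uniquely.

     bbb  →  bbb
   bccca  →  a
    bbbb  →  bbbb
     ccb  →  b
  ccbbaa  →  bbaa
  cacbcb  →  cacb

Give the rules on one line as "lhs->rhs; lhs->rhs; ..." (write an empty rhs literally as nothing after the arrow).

bc->; cc->

  | bbb
  | bccca => cca => a
  | bbbb
  | ccb => b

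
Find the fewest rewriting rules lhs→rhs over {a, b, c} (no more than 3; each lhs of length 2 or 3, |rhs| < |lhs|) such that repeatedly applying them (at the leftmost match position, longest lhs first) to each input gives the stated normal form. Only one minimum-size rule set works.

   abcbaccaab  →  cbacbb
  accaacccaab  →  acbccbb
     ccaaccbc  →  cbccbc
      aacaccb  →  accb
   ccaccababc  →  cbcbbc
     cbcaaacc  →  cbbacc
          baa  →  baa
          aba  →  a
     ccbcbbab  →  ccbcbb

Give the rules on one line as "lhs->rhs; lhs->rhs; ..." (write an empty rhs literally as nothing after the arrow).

  | abcbaccaab => cbaccaab => cbacbb
  | accaacccaab => acbcccaab => acbccbb
  | ccaaccbc => cbccbc
  | aacaccb => aabccb => accb

ab->; ca->b; caa->b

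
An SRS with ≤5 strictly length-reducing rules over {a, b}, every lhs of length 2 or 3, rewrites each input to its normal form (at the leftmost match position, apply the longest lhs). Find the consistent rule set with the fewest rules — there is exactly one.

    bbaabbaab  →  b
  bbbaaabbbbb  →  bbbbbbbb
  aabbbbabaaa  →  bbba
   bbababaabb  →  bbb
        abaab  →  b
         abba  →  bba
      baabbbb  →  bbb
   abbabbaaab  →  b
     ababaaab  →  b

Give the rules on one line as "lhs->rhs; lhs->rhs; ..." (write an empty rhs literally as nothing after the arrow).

  | bbaabbaab => bbabbaab => babaab => aaab => b
  | bbbaaabbbbb => bbbbbbbb
  | aabbbbabaaa => abbbbabaaa => bbbbabaaa => bbbaaaa => bbba
  | bbababaabb => baabaabb => baaabb => bbb

aaa->; ab->b; aba->a; bab->a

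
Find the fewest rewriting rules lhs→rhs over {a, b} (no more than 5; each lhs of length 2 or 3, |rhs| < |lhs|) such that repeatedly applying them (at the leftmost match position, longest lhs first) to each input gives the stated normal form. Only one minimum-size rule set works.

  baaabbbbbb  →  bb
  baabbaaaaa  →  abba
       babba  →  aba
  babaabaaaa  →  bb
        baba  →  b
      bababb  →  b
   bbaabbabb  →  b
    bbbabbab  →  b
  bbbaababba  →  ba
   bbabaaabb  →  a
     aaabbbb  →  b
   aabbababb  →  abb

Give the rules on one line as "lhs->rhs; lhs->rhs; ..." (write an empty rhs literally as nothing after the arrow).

aa->a; aaa->b; bab->aa; bbb->b

  | baaabbbbbb => bbbbbbbb => bbbbbb => bbbb => bb
  | baabbaaaaa => babbaaaaa => aabaaaaa => abaaaaa => abbaa => abba
  | babba => aaba => aba
  | babaabaaaa => aaaabaaaa => babaaaa => aaaaaa => baaa => bb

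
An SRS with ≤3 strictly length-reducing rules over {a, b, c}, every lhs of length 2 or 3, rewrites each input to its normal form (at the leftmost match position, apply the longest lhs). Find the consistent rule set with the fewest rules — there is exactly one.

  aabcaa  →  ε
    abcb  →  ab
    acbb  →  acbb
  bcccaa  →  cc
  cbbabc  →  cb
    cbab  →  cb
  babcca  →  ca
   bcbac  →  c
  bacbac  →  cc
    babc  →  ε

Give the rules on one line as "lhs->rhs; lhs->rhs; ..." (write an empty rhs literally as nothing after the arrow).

  | aabcaa => bcaa => aa => ε
  | abcb => ab
  | acbb
  | bcccaa => ccaa => cc

aa->; ba->; bc->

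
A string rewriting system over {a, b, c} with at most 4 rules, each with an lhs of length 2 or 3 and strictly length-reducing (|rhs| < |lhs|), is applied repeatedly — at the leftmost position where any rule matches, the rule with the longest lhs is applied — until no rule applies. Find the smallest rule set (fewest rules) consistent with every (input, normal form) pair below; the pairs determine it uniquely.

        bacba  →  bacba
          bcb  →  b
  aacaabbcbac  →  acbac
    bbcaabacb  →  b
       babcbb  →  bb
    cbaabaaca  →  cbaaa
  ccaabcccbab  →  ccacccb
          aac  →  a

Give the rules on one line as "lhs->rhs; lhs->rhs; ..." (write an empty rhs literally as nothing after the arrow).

  | bacba
  | bcb => b
  | aacaabbcbac => aaabbcbac => aabcbac => acbac
  | bbcaabacb => baabacb => baacb => bab => b

aac->a; ab->; bc->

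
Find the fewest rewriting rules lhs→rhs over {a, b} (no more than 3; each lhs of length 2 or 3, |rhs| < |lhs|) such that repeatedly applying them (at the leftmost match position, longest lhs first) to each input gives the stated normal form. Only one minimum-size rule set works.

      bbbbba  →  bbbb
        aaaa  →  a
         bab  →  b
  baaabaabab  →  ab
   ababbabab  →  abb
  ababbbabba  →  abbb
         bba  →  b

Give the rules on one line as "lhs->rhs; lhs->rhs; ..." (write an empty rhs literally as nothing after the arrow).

  | bbbbba => bbbb
  | aaaa => aaa => aa => a
  | bab => b
  | baaabaabab => aabaabab => abaabab => aabab => abab => ab

aa->a; ba->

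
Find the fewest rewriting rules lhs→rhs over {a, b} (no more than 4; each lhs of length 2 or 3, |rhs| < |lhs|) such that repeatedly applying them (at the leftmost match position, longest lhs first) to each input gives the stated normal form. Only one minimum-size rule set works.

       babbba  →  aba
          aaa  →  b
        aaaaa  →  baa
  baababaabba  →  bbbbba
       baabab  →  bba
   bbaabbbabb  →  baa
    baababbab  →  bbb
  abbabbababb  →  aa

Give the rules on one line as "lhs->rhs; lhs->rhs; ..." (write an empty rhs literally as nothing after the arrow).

  | babbba => aabba => aba
  | aaa => b
  | aaaaa => baa
  | baababaabba => baaaaaabba => bbaaabba => bbbbba

aaa->b; abb->b; bab->aa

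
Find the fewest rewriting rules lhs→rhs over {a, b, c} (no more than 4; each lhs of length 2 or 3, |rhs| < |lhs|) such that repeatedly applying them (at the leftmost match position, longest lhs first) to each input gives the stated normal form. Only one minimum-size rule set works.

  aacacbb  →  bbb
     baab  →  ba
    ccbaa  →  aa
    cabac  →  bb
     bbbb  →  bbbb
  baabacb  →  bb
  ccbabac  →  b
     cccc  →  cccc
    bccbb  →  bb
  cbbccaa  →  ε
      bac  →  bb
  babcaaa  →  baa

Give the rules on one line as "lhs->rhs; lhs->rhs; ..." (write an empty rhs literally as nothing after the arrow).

  | aacacbb => abacbb => acbb => bbb
  | baab => ba
  | ccbaa => caaa => aa
  | cabac => bac => bb

ab->; ac->b; ca->; cb->a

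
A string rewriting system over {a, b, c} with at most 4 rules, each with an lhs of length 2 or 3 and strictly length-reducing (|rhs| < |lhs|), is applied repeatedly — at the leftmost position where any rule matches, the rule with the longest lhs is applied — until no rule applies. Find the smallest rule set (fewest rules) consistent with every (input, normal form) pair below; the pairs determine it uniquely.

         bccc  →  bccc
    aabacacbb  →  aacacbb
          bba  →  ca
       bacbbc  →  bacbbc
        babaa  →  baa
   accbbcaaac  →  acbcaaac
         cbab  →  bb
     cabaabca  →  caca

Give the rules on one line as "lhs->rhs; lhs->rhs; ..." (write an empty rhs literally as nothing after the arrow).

ab->; bba->ca; cba->b; ccb->c

  | bccc
  | aabacacbb => aacacbb
  | bba => ca
  | bacbbc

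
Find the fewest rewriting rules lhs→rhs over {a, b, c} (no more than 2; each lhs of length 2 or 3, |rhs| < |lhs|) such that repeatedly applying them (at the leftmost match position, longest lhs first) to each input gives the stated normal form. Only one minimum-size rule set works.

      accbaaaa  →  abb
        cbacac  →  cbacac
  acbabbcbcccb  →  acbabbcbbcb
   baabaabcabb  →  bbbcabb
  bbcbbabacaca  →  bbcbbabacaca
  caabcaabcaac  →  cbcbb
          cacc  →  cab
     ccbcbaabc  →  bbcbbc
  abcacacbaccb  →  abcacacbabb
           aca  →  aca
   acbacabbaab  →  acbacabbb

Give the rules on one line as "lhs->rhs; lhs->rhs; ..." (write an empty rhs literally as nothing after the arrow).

  | accbaaaa => abbaaaa => abbaa => abb
  | cbacac
  | acbabbcbcccb => acbabbcbbcb
  | baabaabcabb => bbaabcabb => bbbcabb

aa->; cc->b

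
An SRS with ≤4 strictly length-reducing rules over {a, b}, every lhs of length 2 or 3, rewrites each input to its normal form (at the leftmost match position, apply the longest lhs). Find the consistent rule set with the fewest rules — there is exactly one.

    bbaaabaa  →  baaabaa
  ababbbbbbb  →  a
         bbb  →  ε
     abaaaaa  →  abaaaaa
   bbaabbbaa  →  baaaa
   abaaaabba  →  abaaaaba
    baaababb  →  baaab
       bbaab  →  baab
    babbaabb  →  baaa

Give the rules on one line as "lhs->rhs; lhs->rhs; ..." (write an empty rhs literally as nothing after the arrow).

  | bbaaabaa => baaabaa
  | ababbbbbbb => abbbbbb => abbb => a
  | bbb => ε
  | abaaaaa

bab->; bb->a; bba->ba; bbb->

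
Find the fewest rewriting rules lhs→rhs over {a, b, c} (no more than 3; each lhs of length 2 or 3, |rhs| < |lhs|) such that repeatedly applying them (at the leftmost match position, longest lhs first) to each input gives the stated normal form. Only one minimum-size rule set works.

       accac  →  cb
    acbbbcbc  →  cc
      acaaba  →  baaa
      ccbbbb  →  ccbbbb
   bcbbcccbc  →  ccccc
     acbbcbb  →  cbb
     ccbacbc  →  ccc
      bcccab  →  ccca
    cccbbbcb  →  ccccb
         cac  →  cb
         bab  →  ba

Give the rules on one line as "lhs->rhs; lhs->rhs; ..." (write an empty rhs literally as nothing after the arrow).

ab->a; ac->b; bc->c

  | accac => bcac => cac => cb
  | acbbbcbc => bbbbcbc => bbbcbc => bbcbc => bcbc => cbc => cc
  | acaaba => baaba => baaa
  | ccbbbb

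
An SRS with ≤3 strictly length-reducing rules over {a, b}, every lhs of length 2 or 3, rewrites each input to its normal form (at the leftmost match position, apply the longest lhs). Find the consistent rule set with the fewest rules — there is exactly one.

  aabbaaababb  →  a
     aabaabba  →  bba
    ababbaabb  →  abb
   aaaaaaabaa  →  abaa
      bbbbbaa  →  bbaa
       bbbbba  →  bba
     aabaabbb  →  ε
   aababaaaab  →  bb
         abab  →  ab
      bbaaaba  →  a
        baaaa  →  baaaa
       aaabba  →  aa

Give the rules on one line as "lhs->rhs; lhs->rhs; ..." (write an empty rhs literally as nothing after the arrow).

aab->bb; bab->b; bbb->

  | aabbaaababb => bbbaaababb => aaababb => abbabb => abbb => a
  | aabaabba => bbaabba => bbbbba => bba
  | ababbaabb => abbaabb => abbbbb => abb
  | aaaaaaabaa => aaaaabbaa => aaabbbaa => abbbbaa => abaa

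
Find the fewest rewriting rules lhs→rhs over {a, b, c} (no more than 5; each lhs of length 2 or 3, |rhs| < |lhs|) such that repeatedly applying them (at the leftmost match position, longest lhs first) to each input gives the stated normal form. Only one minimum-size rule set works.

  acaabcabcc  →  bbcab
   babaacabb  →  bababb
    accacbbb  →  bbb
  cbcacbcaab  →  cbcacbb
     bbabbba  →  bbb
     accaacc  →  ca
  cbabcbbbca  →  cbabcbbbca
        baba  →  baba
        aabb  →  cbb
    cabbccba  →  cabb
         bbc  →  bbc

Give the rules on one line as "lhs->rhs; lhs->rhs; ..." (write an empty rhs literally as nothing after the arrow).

  | acaabcabcc => bbabcabcc => bbcabcc => bbcab
  | babaacabb => babccabb => bababb
  | accacbbb => aacbbb => ccbbb => bbb
  | cbcacbcaab => cbcacbccb => cbcacbb

aa->c; aca->bb; bba->b; cc->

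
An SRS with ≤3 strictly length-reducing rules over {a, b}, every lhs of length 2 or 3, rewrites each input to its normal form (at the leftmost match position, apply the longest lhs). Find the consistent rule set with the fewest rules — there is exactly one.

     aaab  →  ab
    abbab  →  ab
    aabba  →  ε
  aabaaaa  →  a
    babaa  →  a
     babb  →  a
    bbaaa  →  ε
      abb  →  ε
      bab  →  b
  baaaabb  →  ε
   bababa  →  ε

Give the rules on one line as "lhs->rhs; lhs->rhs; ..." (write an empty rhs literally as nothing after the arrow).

  | aaab => ab
  | abbab => aaab => ab
  | aabba => bba => aa => ε
  | aabaaaa => baaaa => aaa => a

aa->; ba->; bb->a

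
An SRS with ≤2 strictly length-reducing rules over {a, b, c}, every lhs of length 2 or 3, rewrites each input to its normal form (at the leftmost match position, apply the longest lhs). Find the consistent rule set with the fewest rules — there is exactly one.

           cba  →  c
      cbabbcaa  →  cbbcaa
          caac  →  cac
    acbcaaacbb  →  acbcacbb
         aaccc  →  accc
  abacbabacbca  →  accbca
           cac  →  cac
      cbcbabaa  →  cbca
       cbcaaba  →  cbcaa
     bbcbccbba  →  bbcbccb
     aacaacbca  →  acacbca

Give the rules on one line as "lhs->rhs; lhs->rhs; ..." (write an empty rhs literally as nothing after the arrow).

  | cba => c
  | cbabbcaa => cbbcaa
  | caac => cac
  | acbcaaacbb => acbcaacbb => acbcacbb

aac->ac; ba->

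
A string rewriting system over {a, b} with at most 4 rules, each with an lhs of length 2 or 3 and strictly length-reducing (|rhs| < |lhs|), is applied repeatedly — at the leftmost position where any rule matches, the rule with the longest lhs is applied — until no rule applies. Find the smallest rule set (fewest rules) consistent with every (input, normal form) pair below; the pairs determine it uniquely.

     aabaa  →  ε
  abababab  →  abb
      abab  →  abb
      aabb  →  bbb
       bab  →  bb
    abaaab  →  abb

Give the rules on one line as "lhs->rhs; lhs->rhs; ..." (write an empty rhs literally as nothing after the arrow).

aab->bb; ba->; bab->bb; bba->b

  | aabaa => bbaa => ba => ε
  | abababab => abbabab => abbab => abb
  | abab => abb
  | aabb => bbb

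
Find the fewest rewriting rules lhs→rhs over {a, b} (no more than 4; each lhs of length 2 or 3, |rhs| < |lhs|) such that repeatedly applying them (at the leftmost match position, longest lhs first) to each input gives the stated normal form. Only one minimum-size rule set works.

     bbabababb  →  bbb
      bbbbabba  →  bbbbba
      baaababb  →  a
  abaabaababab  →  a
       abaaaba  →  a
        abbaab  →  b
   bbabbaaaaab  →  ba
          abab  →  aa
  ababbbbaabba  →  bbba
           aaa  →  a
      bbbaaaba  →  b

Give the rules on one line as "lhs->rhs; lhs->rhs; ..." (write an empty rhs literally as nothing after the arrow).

  | bbabababb => bbaababb => bbabb => bbb
  | bbbbabba => bbbbba
  | baaababb => ababb => aabb => ab => a
  | abaabaababab => aaabaababab => abaababab => aaababab => ababab => aabab => aaab => ab => a

aaa->a; ab->a; abb->b; baa->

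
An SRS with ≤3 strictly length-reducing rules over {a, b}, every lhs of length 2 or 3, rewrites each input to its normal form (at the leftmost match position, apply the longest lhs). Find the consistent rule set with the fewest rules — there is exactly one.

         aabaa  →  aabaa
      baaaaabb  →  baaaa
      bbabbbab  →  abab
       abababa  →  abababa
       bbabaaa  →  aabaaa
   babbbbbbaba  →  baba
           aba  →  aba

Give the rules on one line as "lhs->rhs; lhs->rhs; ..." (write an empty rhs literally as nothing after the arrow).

abb->; bb->a

  | aabaa
  | baaaaabb => baaaa
  | bbabbbab => aabbbab => abab
  | abababa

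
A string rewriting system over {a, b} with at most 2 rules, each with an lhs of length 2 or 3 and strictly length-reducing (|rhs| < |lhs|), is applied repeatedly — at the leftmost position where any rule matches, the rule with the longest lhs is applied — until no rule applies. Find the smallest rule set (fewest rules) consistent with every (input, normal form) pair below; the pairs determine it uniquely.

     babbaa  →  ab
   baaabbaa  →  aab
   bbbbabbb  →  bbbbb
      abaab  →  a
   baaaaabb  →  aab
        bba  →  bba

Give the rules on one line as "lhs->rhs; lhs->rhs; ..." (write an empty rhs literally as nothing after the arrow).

abb->; baa->ab

  | babbaa => baa => ab
  | baaabbaa => ababbaa => abaa => aab
  | bbbbabbb => bbbbb
  | abaab => aabb => a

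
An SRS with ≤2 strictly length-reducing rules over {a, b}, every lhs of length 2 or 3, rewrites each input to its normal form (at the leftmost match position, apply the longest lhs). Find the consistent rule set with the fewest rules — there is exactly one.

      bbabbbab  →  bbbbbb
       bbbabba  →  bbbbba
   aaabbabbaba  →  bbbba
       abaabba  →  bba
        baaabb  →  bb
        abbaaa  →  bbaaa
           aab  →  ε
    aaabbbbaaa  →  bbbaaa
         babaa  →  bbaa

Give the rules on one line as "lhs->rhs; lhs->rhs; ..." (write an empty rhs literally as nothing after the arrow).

  | bbabbbab => bbbbbab => bbbbbb
  | bbbabba => bbbbba
  | aaabbabbaba => ababbaba => babbaba => bbbaba => bbbba
  | abaabba => baabba => bba

aab->; ab->b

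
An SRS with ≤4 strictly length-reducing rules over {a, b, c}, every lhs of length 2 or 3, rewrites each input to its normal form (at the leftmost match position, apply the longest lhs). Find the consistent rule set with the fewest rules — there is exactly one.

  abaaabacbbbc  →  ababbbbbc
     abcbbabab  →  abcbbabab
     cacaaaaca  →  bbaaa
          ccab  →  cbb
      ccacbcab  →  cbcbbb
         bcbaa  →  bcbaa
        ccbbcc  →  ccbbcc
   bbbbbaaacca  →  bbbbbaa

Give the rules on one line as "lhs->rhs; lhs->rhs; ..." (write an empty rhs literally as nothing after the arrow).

aab->bb; ac->; ca->b

  | abaaabacbbbc => ababbacbbbc => ababbbbbc
  | abcbbabab
  | cacaaaaca => bcaaaaca => bbaaaca => bbaaa
  | ccab => cbb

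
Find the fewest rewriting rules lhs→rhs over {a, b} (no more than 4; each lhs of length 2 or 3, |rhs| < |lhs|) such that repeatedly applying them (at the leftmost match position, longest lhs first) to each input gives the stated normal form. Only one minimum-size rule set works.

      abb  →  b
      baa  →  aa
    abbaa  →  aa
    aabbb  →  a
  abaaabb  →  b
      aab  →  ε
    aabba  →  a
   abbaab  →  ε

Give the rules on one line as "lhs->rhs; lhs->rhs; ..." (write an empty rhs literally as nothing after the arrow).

  | abb => b
  | baa => aa
  | abbaa => baa => aa
  | aabbb => abbb => bb => a

aab->ab; ab->; ba->a; bb->a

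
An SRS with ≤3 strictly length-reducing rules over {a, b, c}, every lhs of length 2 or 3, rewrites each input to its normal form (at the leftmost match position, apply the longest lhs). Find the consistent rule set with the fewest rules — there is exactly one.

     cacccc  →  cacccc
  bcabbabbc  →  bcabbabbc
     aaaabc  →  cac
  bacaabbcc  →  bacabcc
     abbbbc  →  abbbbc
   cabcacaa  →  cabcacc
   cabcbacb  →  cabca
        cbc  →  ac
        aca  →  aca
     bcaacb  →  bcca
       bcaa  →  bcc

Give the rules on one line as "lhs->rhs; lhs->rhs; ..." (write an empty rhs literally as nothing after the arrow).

  | cacccc
  | bcabbabbc
  | aaaabc => caabc => ccbc => cac
  | bacaabbcc => baccbbcc => bacabcc

aa->c; cb->a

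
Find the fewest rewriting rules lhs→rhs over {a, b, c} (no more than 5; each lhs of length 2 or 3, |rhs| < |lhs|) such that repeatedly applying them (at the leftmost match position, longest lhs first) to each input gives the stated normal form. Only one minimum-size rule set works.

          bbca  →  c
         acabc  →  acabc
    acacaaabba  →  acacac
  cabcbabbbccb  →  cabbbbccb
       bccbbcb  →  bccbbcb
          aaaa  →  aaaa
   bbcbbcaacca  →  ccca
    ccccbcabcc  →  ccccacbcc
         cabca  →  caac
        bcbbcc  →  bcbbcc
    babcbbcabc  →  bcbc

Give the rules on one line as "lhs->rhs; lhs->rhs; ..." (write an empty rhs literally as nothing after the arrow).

  | bbca => bac => c
  | acabc
  | acacaaabba => acacaccba => acacac
  | cabcbabbbccb => cabbbbccb

aab->cc; ba->; bca->ac; cba->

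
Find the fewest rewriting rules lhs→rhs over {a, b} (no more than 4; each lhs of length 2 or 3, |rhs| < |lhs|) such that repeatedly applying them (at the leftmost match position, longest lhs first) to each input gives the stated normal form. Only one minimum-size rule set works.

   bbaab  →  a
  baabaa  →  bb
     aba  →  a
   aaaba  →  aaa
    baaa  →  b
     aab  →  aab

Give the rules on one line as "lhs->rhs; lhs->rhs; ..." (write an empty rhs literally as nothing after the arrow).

aba->a; ba->b; bbb->a

  | bbaab => bbab => bbb => a
  | baabaa => babaa => bbaa => bba => bb
  | aba => a
  | aaaba => aaa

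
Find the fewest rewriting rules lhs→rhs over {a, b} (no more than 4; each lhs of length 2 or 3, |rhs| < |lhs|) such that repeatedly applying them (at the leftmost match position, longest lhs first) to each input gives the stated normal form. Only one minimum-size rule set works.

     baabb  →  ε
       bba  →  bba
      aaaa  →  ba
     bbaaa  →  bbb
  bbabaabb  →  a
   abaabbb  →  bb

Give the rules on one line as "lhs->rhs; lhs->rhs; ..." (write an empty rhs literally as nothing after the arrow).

  | baabb => babb => aab => ab => ε
  | bba
  | aaaa => ba
  | bbaaa => bbb

aa->a; aaa->b; ab->; bab->aa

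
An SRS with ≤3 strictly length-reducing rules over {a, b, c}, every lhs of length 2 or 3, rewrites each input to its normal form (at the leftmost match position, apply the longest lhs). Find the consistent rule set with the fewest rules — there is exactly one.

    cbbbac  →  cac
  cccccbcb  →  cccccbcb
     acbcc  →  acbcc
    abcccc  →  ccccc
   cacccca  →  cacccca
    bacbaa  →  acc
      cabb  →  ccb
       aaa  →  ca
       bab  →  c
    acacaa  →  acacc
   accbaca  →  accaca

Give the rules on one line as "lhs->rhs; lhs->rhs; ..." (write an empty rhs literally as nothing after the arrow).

  | cbbbac => cbbac => cbac => cac
  | cccccbcb
  | acbcc
  | abcccc => ccccc

aa->c; ab->c; ba->a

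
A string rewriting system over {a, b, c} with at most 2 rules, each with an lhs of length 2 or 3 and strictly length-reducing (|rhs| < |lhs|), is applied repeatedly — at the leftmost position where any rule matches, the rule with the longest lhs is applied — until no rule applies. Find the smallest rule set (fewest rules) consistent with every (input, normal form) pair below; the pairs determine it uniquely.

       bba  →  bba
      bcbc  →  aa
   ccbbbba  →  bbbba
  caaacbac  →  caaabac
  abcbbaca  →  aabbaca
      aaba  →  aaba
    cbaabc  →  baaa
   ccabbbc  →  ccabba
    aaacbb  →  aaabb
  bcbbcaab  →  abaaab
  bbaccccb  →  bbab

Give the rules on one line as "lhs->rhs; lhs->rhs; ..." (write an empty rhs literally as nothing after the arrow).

  | bba
  | bcbc => abc => aa
  | ccbbbba => cbbbba => bbbba
  | caaacbac => caaabac

bc->a; cb->b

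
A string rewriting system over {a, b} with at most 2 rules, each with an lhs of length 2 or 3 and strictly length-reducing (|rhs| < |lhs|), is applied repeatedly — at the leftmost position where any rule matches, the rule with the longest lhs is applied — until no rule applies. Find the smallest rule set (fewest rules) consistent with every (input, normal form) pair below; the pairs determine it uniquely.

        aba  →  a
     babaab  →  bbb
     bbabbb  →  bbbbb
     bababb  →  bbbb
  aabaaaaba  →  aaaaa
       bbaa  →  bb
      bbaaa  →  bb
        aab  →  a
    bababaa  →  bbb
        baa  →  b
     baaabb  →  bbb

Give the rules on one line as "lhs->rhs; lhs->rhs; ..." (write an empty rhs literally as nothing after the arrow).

ab->; ba->b

  | aba => a
  | babaab => bbaab => bbab => bbb
  | bbabbb => bbbbb
  | bababb => bbabb => bbbb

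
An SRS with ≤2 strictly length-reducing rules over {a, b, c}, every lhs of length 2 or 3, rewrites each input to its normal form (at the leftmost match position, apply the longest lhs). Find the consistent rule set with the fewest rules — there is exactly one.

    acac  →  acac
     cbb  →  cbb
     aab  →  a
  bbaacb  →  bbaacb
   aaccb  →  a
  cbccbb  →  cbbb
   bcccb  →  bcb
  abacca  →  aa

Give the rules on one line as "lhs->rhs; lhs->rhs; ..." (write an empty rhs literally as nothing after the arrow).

ab->; cc->

  | acac
  | cbb
  | aab => a
  | bbaacb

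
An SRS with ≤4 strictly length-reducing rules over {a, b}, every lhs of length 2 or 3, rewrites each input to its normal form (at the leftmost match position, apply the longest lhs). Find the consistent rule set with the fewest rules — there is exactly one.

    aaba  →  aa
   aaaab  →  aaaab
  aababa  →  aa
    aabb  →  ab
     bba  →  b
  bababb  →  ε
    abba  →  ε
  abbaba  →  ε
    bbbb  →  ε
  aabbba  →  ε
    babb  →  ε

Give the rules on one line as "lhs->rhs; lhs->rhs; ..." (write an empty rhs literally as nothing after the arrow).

  | aaba => aa
  | aaaab
  | aababa => aaba => aa
  | aabb => ab

abb->b; ba->; bb->; bba->b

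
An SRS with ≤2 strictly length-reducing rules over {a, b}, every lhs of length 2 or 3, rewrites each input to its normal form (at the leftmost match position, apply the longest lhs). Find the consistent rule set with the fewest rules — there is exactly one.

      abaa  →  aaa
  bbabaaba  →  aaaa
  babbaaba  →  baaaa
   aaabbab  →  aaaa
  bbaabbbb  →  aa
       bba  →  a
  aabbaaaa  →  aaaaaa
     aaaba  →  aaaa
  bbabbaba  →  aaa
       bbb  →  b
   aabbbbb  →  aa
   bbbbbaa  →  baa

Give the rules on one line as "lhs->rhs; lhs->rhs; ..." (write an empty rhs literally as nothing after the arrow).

ab->a; bb->

  | abaa => aaa
  | bbabaaba => abaaba => aaaba => aaaa
  | babbaaba => babaaba => baaaba => baaaa
  | aaabbab => aaabab => aaaab => aaaa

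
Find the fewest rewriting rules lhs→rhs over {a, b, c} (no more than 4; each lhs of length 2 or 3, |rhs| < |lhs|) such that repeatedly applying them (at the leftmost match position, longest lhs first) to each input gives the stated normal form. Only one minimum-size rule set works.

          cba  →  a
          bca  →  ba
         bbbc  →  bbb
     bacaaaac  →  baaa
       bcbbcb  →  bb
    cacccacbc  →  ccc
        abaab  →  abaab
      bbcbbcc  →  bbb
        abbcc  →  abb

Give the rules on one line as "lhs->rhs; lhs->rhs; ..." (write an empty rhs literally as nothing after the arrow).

  | cba => a
  | bca => ba
  | bbbc => bbb
  | bacaaaac => baaaac => baaa

ac->; bc->b; bcb->b; cb->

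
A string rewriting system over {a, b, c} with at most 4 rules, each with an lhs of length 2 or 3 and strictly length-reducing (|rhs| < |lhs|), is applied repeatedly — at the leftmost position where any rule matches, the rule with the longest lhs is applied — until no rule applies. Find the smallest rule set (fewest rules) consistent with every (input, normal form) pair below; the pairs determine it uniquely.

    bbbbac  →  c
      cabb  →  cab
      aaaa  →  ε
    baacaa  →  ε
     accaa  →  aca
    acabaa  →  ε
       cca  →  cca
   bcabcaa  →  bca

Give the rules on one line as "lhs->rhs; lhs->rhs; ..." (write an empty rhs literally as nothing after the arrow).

aa->; ba->; bb->b; caa->a

  | bbbbac => bbbac => bbac => bac => c
  | cabb => cab
  | aaaa => aa => ε
  | baacaa => acaa => aa => ε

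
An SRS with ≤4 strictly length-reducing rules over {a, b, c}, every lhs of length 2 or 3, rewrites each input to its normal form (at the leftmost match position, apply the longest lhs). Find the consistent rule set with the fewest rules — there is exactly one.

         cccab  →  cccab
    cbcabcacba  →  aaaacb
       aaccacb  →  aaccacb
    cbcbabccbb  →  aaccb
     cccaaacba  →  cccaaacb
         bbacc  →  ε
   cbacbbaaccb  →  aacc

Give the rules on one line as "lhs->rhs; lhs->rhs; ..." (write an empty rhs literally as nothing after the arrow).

ba->b; bc->; bcb->cc; cbc->aa

  | cccab
  | cbcabcacba => aaabcacba => aaaacba => aaaacb
  | aaccacb
  | cbcbabccbb => aababccbb => aabbccbb => aabcbb => aaccb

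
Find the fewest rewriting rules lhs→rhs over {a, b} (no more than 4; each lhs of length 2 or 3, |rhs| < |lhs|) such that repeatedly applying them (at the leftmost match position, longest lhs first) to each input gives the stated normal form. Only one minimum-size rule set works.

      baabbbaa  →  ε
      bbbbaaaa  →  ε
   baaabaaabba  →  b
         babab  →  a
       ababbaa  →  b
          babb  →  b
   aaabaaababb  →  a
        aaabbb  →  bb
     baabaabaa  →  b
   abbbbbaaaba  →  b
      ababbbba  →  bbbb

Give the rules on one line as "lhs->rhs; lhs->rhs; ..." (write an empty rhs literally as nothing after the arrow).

aa->b; ab->a; ba->; bab->

  | baabbbaa => abbbaa => abbaa => abaa => aaa => ba => ε
  | bbbbaaaa => bbbaaa => bbaa => ba => ε
  | baaabaaabba => aabaaabba => bbaaabba => baabba => abba => aba => aa => b
  | babab => ab => a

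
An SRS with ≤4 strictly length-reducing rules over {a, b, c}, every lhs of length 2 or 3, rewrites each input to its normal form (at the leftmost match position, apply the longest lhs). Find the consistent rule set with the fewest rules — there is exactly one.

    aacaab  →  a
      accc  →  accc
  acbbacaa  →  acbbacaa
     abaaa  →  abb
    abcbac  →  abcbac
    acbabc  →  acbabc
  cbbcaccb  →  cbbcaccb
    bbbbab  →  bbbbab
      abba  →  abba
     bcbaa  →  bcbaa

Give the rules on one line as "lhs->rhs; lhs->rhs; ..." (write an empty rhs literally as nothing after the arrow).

aaa->b; aab->a; aac->

  | aacaab => aab => a
  | accc
  | acbbacaa
  | abaaa => abb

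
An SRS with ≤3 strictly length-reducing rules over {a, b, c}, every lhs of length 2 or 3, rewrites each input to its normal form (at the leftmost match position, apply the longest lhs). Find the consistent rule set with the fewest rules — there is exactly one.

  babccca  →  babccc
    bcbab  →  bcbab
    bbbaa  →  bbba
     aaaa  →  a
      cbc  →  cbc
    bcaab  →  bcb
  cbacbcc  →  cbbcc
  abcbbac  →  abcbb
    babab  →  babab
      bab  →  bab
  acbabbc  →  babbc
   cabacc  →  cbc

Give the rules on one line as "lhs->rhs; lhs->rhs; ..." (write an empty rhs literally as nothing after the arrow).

  | babccca => babccc
  | bcbab
  | bbbaa => bbba
  | aaaa => aaa => aa => a

aa->a; ac->; ca->c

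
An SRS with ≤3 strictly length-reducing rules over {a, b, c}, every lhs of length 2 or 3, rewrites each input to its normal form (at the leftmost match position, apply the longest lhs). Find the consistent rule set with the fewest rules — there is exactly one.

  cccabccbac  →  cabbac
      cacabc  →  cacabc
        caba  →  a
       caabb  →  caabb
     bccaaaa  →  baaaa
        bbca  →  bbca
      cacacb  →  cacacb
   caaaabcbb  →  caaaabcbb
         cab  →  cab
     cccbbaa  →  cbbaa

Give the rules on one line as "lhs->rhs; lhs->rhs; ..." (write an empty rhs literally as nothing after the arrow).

  | cccabccbac => cabccbac => cabbac
  | cacabc
  | caba => cca => a
  | caabb

aba->ca; cc->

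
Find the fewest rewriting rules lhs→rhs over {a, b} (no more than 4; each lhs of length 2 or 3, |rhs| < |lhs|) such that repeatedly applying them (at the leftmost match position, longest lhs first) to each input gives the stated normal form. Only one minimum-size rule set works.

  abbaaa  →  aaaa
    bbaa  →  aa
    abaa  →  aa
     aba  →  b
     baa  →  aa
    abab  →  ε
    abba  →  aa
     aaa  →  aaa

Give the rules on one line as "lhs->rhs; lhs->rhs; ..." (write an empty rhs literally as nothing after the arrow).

aba->ba; ba->b; baa->aa; bb->

  | abbaaa => aaaa
  | bbaa => aa
  | abaa => baa => aa
  | aba => ba => b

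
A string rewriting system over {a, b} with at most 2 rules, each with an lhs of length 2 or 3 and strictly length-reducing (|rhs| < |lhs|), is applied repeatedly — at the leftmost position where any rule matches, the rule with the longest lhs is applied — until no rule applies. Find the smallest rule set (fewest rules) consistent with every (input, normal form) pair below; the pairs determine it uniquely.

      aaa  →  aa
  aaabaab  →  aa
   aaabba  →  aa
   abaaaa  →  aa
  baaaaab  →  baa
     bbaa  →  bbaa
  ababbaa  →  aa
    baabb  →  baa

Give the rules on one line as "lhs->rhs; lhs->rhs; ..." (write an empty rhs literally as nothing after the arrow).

  | aaa => aa
  | aaabaab => aabaab => aaaab => aaab => aab => aa
  | aaabba => aabba => aaba => aaa => aa
  | abaaaa => aaaaa => aaaa => aaa => aa

aaa->aa; ab->a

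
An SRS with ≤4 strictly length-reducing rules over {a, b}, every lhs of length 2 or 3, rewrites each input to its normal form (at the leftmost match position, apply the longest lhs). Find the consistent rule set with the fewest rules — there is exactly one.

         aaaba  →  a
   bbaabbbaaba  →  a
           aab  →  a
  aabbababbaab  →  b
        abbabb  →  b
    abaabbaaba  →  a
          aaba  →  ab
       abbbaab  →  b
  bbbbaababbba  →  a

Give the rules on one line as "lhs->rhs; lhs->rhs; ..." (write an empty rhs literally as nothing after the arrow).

  | aaaba => abaa => aab => ba => a
  | bbaabbbaaba => babbbbaaba => abbbbaaba => bbbaaba => bbabba => babba => abba => ba => a
  | aab => ba => a
  | aabbababbaab => babababbaab => abababbaab => aababbaab => baabbaab => abbbaab => bbaab => babb => abb => b

aab->ba; abb->b; ba->a; baa->ab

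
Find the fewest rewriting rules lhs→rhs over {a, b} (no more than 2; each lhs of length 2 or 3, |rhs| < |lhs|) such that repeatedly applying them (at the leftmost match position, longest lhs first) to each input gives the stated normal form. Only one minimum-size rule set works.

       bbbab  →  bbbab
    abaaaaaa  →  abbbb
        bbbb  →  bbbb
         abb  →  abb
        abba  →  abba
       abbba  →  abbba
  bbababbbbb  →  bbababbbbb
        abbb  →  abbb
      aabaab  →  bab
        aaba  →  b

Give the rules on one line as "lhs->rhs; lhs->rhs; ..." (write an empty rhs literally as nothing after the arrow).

aa->b; aab->a

  | bbbab
  | abaaaaaa => abbaaaa => abbbaa => abbbb
  | bbbb
  | abb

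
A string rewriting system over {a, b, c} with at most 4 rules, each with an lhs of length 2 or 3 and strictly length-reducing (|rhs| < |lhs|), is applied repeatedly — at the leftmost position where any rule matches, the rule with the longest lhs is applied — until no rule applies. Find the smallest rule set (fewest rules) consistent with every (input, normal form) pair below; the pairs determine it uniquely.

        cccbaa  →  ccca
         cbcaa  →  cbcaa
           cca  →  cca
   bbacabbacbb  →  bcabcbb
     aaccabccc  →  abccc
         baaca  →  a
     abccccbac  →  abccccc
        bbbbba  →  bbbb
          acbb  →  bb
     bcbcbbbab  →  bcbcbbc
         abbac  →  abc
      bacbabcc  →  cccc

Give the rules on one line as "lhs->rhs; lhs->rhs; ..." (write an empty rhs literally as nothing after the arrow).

  | cccbaa => ccca
  | cbcaa
  | cca
  | bbacabbacbb => bcabbacbb => bcabcbb

ac->; ba->; bab->c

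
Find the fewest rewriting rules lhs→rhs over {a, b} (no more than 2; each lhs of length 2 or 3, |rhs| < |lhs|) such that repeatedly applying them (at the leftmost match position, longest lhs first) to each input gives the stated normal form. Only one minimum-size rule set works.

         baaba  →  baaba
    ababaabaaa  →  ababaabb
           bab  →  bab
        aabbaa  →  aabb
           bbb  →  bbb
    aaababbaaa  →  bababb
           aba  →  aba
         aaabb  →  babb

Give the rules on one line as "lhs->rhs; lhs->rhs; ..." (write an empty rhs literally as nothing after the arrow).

  | baaba
  | ababaabaaa => ababaabba => ababaabb
  | bab
  | aabbaa => aabba => aabb

aaa->ba; bba->bb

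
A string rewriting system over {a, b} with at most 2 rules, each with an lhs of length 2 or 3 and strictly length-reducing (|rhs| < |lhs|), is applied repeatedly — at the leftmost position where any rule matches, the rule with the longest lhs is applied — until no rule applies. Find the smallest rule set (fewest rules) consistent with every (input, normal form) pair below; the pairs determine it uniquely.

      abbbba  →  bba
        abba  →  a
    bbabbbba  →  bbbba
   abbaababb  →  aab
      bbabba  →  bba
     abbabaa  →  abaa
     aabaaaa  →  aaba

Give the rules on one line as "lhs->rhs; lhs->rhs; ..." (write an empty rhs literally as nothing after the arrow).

aaa->; abb->

  | abbbba => bba
  | abba => a
  | bbabbbba => bbbba
  | abbaababb => aababb => aab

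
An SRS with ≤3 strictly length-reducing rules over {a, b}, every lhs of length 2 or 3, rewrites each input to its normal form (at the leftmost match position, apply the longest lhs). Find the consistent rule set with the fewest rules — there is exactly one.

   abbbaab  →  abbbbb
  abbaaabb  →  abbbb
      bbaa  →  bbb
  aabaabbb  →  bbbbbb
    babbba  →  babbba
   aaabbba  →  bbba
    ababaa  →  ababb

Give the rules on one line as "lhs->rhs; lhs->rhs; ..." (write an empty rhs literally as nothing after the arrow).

  | abbbaab => abbbbb
  | abbaaabb => abbbb
  | bbaa => bbb
  | aabaabbb => bbaabbb => bbbbbb

aa->b; aaa->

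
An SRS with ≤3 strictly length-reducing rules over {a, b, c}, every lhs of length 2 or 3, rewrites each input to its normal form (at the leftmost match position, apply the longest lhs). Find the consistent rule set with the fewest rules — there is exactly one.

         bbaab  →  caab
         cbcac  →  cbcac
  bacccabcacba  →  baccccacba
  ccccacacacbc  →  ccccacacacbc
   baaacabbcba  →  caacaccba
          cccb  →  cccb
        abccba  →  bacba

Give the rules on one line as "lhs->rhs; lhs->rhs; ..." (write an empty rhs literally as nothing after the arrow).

abc->ba; baa->ca; bb->c

  | bbaab => caab
  | cbcac
  | bacccabcacba => bacccbaacba => baccccacba
  | ccccacacacbc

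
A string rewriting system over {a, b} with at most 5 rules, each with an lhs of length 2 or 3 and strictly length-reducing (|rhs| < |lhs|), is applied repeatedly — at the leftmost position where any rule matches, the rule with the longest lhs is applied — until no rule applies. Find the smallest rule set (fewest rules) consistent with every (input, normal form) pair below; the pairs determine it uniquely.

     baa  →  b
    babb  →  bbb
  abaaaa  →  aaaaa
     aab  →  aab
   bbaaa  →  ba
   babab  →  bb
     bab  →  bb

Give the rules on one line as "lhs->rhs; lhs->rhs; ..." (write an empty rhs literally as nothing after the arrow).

aba->aa; baa->b; bab->bb; bba->ba

  | baa => b
  | babb => bbb
  | abaaaa => aaaaa
  | aab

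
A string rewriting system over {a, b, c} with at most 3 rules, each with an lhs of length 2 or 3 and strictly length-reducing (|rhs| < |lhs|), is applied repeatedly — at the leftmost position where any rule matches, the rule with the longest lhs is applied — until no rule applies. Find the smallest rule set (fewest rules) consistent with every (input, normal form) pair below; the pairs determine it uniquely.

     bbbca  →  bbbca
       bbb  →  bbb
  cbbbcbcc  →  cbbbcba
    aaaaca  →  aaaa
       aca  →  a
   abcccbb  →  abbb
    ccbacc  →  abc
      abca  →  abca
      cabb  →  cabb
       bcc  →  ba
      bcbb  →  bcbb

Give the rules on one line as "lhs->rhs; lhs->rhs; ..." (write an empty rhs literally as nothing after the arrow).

  | bbbca
  | bbb
  | cbbbcbcc => cbbbcba
  | aaaaca => aaaa

ac->; cc->a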